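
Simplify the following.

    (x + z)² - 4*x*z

(x - z)²

Expand the square and combine the 4*x*z term.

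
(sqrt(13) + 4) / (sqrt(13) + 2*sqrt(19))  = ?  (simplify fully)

Multiply numerator and denominator by -2*sqrt(19) + sqrt(13).
Denominator becomes -63; numerator becomes -8*sqrt(19) - 2*sqrt(247) + 13 + 4*sqrt(13).

(-4*sqrt(13) - 13 + 2*sqrt(247) + 8*sqrt(19))/63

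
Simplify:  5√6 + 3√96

17*√6

5√6 = 5*√6; 3√96 = 12*√6
Combine: (5 + 12)·√6 = 17*√6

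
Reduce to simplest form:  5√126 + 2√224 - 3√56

17*√14

5√126 = 15*√14; 2√224 = 8*√14; 3√56 = 6*√14
Combine: (15 + 8 - 6)·√14 = 17*√14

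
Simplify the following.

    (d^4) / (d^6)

d^(-2)

Quotient: (d^-2)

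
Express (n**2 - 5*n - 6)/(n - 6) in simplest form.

n + 1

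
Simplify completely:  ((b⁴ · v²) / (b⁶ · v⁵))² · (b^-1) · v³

Inside the bracket: (b^-2) · (v^-3)
Raise to the power 2: (b^-4) · (v^-6)
Multiply by (b^-1) · v³: add exponents.

1/(b⁵*v³)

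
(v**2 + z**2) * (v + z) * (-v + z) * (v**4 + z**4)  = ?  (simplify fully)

(z+v)(z-v) = -v**2 + z**2; continue pairing.

-v**8 + z**8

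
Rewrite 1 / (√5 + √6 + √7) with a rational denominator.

(-√210 + 2*√7 + 3*√6 + 4*√5)/52

Group as (√6 + √7) + √5; multiply by (√6 + √7) - √5, then rationalise the remaining surd.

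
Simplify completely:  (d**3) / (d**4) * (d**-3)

Quotient: (d**-1)
Multiply by (d**-3): add exponents.

d**(-4)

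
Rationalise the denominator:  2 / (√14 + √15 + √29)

(-√6090 + 14*√15 + 15*√14)/210

Group as (√14 + √29) + √15; multiply by (√14 + √29) - √15, then rationalise the remaining surd.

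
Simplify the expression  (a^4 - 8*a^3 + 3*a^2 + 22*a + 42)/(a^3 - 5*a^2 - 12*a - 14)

a - 3

Factor: a^4 - 8*a^3 + 3*a^2 + 22*a + 42 = (a - 3)*(a - 7)*(a^2 + 2*a + 2);  a^3 - 5*a^2 - 12*a - 14 = (a^2 + 2*a + 2)*(a - 7)
Cancel the common factors (a^2 + 2*a + 2), (a - 7).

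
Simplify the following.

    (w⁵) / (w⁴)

Quotient: w¹

w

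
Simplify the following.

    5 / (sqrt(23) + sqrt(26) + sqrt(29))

Group as (sqrt(23) + sqrt(29)) + sqrt(26); multiply by (sqrt(23) + sqrt(29)) - sqrt(26), then rationalise the remaining surd.

(-5*sqrt(17342) + 50*sqrt(29) + 65*sqrt(26) + 80*sqrt(23))/996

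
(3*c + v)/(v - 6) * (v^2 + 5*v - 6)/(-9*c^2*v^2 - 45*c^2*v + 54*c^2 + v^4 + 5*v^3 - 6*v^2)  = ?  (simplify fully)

1/(-3*c*v + 18*c + v^2 - 6*v)

Factor: v^2 + 5*v - 6 = (v - 1)*(v + 6);  -9*c^2*v^2 - 45*c^2*v + 54*c^2 + v^4 + 5*v^3 - 6*v^2 = (v + 6)*(-3*c + v)*(v - 1)*(3*c + v)
Cancel the common factors (v + 6), (v - 1), (3*c + v).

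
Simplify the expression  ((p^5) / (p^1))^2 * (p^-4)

Inside the bracket: p^4
Raise to the power 2: p^8
Multiply by (p^-4): add exponents.

p^4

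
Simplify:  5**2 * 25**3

5**8

5**2 = 5**2; 25**3 = 5**6
Combine exponents: 5**8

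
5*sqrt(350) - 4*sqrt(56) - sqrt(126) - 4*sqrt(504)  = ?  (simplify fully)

5*sqrt(350) = 25*sqrt(14); 4*sqrt(56) = 8*sqrt(14); sqrt(126) = 3*sqrt(14); 4*sqrt(504) = 24*sqrt(14)
Combine: (25 - 8 - 3 - 24)·sqrt(14) = -10*sqrt(14)

-10*sqrt(14)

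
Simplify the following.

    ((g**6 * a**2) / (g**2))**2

Inside the bracket: g**4 * a**2
Raise to the power 2: g**8 * a**4

a**4*g**8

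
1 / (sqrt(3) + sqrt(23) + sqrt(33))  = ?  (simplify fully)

Group as (sqrt(3) + sqrt(33)) + sqrt(23); multiply by (sqrt(3) + sqrt(33)) - sqrt(23), then rationalise the remaining surd.

(-6*sqrt(253) - 7*sqrt(33) + 13*sqrt(23) + 53*sqrt(3))/227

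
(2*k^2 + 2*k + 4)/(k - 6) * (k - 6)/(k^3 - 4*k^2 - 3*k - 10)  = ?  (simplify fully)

Factor: 2*k^2 + 2*k + 4 = 2*(k^2 + k + 2);  k^3 - 4*k^2 - 3*k - 10 = (k - 5)*(k^2 + k + 2)
Cancel the common factors (k^2 + k + 2), (k - 6).

2/(k - 5)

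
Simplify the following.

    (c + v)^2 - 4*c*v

(c - v)^2

After expansion: c^2 - 2*c*v + v^2 — a perfect-square trinomial.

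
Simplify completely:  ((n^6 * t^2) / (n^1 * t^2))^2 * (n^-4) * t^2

n^6*t^2

Inside the bracket: n^5
Raise to the power 2: n^10
Multiply by (n^-4) * t^2: add exponents.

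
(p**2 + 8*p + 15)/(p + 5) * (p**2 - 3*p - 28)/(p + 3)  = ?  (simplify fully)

Factor: p**2 + 8*p + 15 = (p + 5)*(p + 3);  p**2 - 3*p - 28 = (p - 7)*(p + 4)
Cancel the common factors (p + 3), (p + 5).

p**2 - 3*p - 28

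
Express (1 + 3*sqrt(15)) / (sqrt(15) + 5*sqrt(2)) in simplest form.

(-45 - sqrt(15) + 5*sqrt(2) + 15*sqrt(30))/35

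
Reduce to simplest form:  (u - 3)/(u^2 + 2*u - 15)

1/(u + 5)

Factor: u^2 + 2*u - 15 = (u - 3)*(u + 5)
Cancel the common factor (u - 3).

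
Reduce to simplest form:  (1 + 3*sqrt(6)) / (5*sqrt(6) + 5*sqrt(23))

Multiply numerator and denominator by -5*sqrt(23) + 5*sqrt(6).
Denominator becomes -425; numerator becomes -15*sqrt(138) - 5*sqrt(23) + 5*sqrt(6) + 90.

(-18 - sqrt(6) + sqrt(23) + 3*sqrt(138))/85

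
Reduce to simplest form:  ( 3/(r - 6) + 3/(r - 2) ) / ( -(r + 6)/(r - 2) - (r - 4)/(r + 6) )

(-3*r^2 - 6*r + 72)/(r^3 - 3*r^2 + 4*r - 132)

Numerator: 3/(r - 6) + 3/(r - 2) = (6*r - 24)/(r^2 - 8*r + 12)
Denominator: -(r + 6)/(r - 2) - (r - 4)/(r + 6) = (-2*r^2 - 6*r - 44)/(r^2 + 4*r - 12)
Divide: ((6*r - 24)/(r^2 - 8*r + 12)) · ((r^2 + 4*r - 12)/(-2*r^2 - 6*r - 44)) = (-3*r^2 - 6*r + 72)/(r^3 - 3*r^2 + 4*r - 132)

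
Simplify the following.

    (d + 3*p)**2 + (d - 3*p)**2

Write as f(d,(3*p)) + f(d,-(3*p)) and expand.

2*d**2 + 18*p**2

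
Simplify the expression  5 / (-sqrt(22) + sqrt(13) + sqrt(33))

Group as (sqrt(13) + sqrt(33)) - sqrt(22); multiply by (sqrt(13) + sqrt(33)) + sqrt(22), then rationalise the remaining surd.

(-12*sqrt(22) + sqrt(33) + 21*sqrt(13) + 11*sqrt(78))/114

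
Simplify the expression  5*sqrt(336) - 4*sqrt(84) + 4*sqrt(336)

28*sqrt(21)

5*sqrt(336) = 20*sqrt(21); 4*sqrt(84) = 8*sqrt(21); 4*sqrt(336) = 16*sqrt(21)
Combine: (20 - 8 + 16)·sqrt(21) = 28*sqrt(21)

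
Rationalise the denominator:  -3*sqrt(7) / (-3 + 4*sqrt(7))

(-84 - 9*sqrt(7))/103

Multiply numerator and denominator by -4*sqrt(7) - 3.
Denominator becomes -103; numerator becomes 9*sqrt(7) + 84.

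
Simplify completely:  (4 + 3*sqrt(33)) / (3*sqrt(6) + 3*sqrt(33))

(-9*sqrt(22) - 4*sqrt(6) + 4*sqrt(33) + 99)/81

Multiply numerator and denominator by -3*sqrt(6) + 3*sqrt(33).
Denominator becomes 243; numerator becomes -27*sqrt(22) - 12*sqrt(6) + 12*sqrt(33) + 297.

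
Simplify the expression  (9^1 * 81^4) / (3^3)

3^15

9^1 = 3^2; 81^4 = 3^16; 3^3 = 3^3
Combine exponents: 3^15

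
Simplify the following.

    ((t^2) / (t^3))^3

t^(-3)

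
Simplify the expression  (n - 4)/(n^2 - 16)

1/(n + 4)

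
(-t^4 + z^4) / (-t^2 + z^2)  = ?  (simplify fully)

t^2 + z^2

Difference of fourth powers: factor out (-t^2 + z^2).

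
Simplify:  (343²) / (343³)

343² = 7^6; 343³ = 7^9
Combine exponents: 7^(-3)

7^(-3)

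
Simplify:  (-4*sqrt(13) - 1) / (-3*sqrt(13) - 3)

Multiply numerator and denominator by -3 + 3*sqrt(13).
Denominator becomes -108; numerator becomes -153 + 9*sqrt(13).

(-sqrt(13) + 17)/12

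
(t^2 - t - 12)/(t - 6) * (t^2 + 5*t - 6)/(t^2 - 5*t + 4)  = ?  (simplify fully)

(t^2 + 9*t + 18)/(t - 6)

Factor: t^2 - t - 12 = (t + 3)*(t - 4);  t^2 + 5*t - 6 = (t - 1)*(t + 6);  t^2 - 5*t + 4 = (t - 4)*(t - 1)
Cancel the common factors (t - 4), (t - 1).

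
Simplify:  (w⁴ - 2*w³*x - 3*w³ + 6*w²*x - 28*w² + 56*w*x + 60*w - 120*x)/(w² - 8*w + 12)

Factor: w⁴ - 2*w³*x - 3*w³ + 6*w²*x - 28*w² + 56*w*x + 60*w - 120*x = (w - 2*x)·(w + 5)·(w - 2)·(w - 6);  w² - 8*w + 12 = (w - 6)·(w - 2)
Cancel the common factors (w - 6), (w - 2).

w² - 2*w*x + 5*w - 10*x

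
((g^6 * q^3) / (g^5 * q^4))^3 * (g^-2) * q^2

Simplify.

g/q

Inside the bracket: g^1 * (q^-1)
Raise to the power 3: g^3 * (q^-3)
Multiply by (g^-2) * q^2: add exponents.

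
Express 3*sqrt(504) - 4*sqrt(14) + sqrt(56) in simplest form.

3*sqrt(504) = 18*sqrt(14); 4*sqrt(14) = 4*sqrt(14); sqrt(56) = 2*sqrt(14)
Combine: (18 - 4 + 2)·sqrt(14) = 16*sqrt(14)

16*sqrt(14)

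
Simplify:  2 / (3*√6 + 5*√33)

Multiply numerator and denominator by -5*√33 + 3*√6.
Denominator becomes -771; numerator becomes -10*√33 + 6*√6.

(-6*√6 + 10*√33)/771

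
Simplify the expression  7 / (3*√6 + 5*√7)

Multiply numerator and denominator by -5*√7 + 3*√6.
Denominator becomes -121; numerator becomes -35*√7 + 21*√6.

(-21*√6 + 35*√7)/121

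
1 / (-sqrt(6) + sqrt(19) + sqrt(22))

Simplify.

(-35*sqrt(6) + 3*sqrt(22) + 9*sqrt(19) + 4*sqrt(627))/447

Group as (sqrt(19) + sqrt(22)) - sqrt(6); multiply by (sqrt(19) + sqrt(22)) + sqrt(6), then rationalise the remaining surd.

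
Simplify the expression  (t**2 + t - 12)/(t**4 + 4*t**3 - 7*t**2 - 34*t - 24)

1/(t**2 + 3*t + 2)

Factor: t**2 + t - 12 = (t + 4)*(t - 3);  t**4 + 4*t**3 - 7*t**2 - 34*t - 24 = (t - 3)*(t + 1)*(t + 4)*(t + 2)
Cancel the common factors (t + 4), (t - 3).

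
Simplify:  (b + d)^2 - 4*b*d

(b - d)^2

Expanding gives b^2 - 2*b*d + d^2, a perfect square.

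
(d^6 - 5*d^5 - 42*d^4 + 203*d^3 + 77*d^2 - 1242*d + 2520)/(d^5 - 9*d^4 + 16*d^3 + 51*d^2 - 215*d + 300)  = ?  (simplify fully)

Factor: d^6 - 5*d^5 - 42*d^4 + 203*d^3 + 77*d^2 - 1242*d + 2520 = (d + 3)*(d^2 - 3*d + 5)*(d - 4)*(d - 7)*(d + 6);  d^5 - 9*d^4 + 16*d^3 + 51*d^2 - 215*d + 300 = (d + 3)*(d - 4)*(d^2 - 3*d + 5)*(d - 5)
Cancel the common factors (d^2 - 3*d + 5), (d - 4), (d + 3).

(d^2 - d - 42)/(d - 5)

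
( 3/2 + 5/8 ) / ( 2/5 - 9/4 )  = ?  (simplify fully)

-85/74

Numerator: 3/2 + 5/8 = 17/8
Denominator: 2/5 - 9/4 = -37/20
Divide: (17/8) · (-20/37) = -85/74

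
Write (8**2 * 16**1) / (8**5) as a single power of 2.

8**2 = 2**6; 16**1 = 2**4; 8**5 = 2**15
Combine exponents: 2**(-5)

2**(-5)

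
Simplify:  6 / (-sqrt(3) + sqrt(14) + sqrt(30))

-114*sqrt(14) - 72*sqrt(35) + 246*sqrt(3) + 78*sqrt(30)

Group as (sqrt(14) + sqrt(30)) - sqrt(3); multiply by (sqrt(14) + sqrt(30)) + sqrt(3), then rationalise the remaining surd.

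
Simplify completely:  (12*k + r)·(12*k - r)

144*k² - r²

Difference of squares with P = 12*k, Q = r.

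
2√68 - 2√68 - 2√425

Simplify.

-10*√17

2√68 = 4*√17; 2√68 = 4*√17; 2√425 = 10*√17
Combine: (4 - 4 - 10)·√17 = -10*√17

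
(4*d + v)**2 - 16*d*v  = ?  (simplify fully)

(4*d - v)**2

Expand the square and combine the 16*d*v term.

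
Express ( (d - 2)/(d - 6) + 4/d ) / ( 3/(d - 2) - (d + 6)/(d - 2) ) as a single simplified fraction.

Numerator: (d - 2)/(d - 6) + 4/d = (d^2 + 2*d - 24)/(d^2 - 6*d)
Denominator: 3/(d - 2) - (d + 6)/(d - 2) = (-d - 3)/(d - 2)
Divide: ((d^2 + 2*d - 24)/(d^2 - 6*d)) · ((d - 2)/(-d - 3)) = (-d^3 + 28*d - 48)/(d^3 - 3*d^2 - 18*d)

(-d^3 + 28*d - 48)/(d^3 - 3*d^2 - 18*d)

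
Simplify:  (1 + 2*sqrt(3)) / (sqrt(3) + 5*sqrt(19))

(-6 - sqrt(3) + 5*sqrt(19) + 10*sqrt(57))/472

Multiply numerator and denominator by -5*sqrt(19) + sqrt(3).
Denominator becomes -472; numerator becomes -10*sqrt(57) - 5*sqrt(19) + sqrt(3) + 6.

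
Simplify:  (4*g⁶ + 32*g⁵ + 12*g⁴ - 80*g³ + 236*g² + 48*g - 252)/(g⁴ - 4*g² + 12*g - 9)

Factor: 4*g⁶ + 32*g⁵ + 12*g⁴ - 80*g³ + 236*g² + 48*g - 252 = 4·(g + 3)·(g - 1)·(g + 7)·(g² - 2*g + 3)·(g + 1);  g⁴ - 4*g² + 12*g - 9 = (g - 1)·(g + 3)·(g² - 2*g + 3)
Cancel the common factors (g² - 2*g + 3), (g + 3), (g - 1).

4*g² + 32*g + 28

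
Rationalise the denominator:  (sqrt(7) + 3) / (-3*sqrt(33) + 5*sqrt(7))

(-9*sqrt(33) - 3*sqrt(231) - 15*sqrt(7) - 35)/122

Multiply numerator and denominator by 5*sqrt(7) + 3*sqrt(33).
Denominator becomes -122; numerator becomes 35 + 15*sqrt(7) + 3*sqrt(231) + 9*sqrt(33).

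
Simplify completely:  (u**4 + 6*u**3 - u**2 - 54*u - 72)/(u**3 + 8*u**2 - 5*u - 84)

Factor: u**4 + 6*u**3 - u**2 - 54*u - 72 = (u + 3)*(u - 3)*(u + 4)*(u + 2);  u**3 + 8*u**2 - 5*u - 84 = (u + 7)*(u - 3)*(u + 4)
Cancel the common factors (u - 3), (u + 4).

(u**2 + 5*u + 6)/(u + 7)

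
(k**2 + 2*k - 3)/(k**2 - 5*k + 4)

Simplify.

Factor: k**2 + 2*k - 3 = (k + 3)*(k - 1);  k**2 - 5*k + 4 = (k - 4)*(k - 1)
Cancel the common factor (k - 1).

(k + 3)/(k - 4)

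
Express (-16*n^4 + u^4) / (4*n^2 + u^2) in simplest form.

Factor u^4 - (2*n)^4 and cancel (4*n^2 + u^2).

-4*n^2 + u^2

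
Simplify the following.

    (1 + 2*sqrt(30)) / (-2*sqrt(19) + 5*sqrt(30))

Multiply numerator and denominator by 2*sqrt(19) + 5*sqrt(30).
Denominator becomes 674; numerator becomes 2*sqrt(19) + 5*sqrt(30) + 4*sqrt(570) + 300.

(2*sqrt(19) + 5*sqrt(30) + 4*sqrt(570) + 300)/674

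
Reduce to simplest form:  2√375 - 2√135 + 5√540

34*√15

2√375 = 10*√15; 2√135 = 6*√15; 5√540 = 30*√15
Combine: (10 - 6 + 30)·√15 = 34*√15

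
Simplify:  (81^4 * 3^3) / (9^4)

3^11

81^4 = 3^16; 3^3 = 3^3; 9^4 = 3^8
Combine exponents: 3^11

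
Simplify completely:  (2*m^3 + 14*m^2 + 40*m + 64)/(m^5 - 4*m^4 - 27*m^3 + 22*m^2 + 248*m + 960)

2/(m^2 - 11*m + 30)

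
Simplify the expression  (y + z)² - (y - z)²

Write as f(y,z) - f(y,-z) and expand.

4*y*z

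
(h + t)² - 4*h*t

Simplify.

(h - t)²

Expanding gives h² - 2*h*t + t², a perfect square.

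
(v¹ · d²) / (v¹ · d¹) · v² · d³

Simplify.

Quotient: d¹
Multiply by v² · d³: add exponents.

d⁴*v²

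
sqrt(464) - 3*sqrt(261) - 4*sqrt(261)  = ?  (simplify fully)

-17*sqrt(29)

sqrt(464) = 4*sqrt(29); 3*sqrt(261) = 9*sqrt(29); 4*sqrt(261) = 12*sqrt(29)
Combine: (4 - 9 - 12)·sqrt(29) = -17*sqrt(29)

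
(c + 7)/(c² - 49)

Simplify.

Factor: c² - 49 = (c + 7)·(c - 7)
Cancel the common factor (c + 7).

1/(c - 7)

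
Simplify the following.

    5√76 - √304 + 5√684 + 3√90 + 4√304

9*√10 + 52*√19

5√76 = 10*√19; √304 = 4*√19; 5√684 = 30*√19; 3√90 = 9*√10; 4√304 = 16*√19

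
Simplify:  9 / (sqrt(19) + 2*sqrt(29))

Multiply numerator and denominator by -sqrt(19) + 2*sqrt(29).
Denominator becomes 97; numerator becomes -9*sqrt(19) + 18*sqrt(29).

(-9*sqrt(19) + 18*sqrt(29))/97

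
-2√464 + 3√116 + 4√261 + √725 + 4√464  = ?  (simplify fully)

31*√29

2√464 = 8*√29; 3√116 = 6*√29; 4√261 = 12*√29; √725 = 5*√29; 4√464 = 16*√29
Combine: (-8 + 6 + 12 + 5 + 16)·√29 = 31*√29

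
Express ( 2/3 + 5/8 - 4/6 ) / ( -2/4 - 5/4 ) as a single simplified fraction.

-5/14

Numerator: 2/3 + 5/8 - 4/6 = 5/8
Denominator: -2/4 - 5/4 = -7/4
Divide: (5/8) · (-4/7) = -5/14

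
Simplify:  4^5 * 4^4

4^5 = 2^10; 4^4 = 2^8
Combine exponents: 2^18

2^18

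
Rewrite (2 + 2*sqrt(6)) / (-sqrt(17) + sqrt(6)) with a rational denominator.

(-2*sqrt(102) - 12 - 2*sqrt(17) - 2*sqrt(6))/11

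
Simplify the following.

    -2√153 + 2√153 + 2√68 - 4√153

-8*√17

2√153 = 6*√17; 2√153 = 6*√17; 2√68 = 4*√17; 4√153 = 12*√17
Combine: (-6 + 6 + 4 - 12)·√17 = -8*√17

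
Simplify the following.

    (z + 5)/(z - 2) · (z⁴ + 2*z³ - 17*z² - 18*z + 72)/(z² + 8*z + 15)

z² + z - 12

Factor: z⁴ + 2*z³ - 17*z² - 18*z + 72 = (z + 3)·(z - 2)·(z - 3)·(z + 4);  z² + 8*z + 15 = (z + 5)·(z + 3)
Cancel the common factors (z + 5), (z + 3), (z - 2).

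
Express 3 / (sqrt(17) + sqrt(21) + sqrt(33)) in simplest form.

(-18*sqrt(1309) + 15*sqrt(33) + 87*sqrt(21) + 111*sqrt(17))/1403

Group as (sqrt(21) + sqrt(33)) + sqrt(17); multiply by (sqrt(21) + sqrt(33)) - sqrt(17), then rationalise the remaining surd.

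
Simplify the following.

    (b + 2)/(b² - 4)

Factor: b² - 4 = (b + 2)·(b - 2)
Cancel the common factor (b + 2).

1/(b - 2)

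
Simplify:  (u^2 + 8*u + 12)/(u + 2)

Factor: u^2 + 8*u + 12 = (u + 2)*(u + 6)
Cancel the common factor (u + 2).

u + 6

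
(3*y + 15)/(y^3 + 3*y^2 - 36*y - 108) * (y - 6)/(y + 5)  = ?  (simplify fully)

3/(y^2 + 9*y + 18)

Factor: 3*y + 15 = 3*(y + 5);  y^3 + 3*y^2 - 36*y - 108 = (y - 6)*(y + 6)*(y + 3)
Cancel the common factors (y + 5), (y - 6).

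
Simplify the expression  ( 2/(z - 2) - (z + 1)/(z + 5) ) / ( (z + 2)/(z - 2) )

(-z**2 + 3*z + 12)/(z**2 + 7*z + 10)

Numerator: 2/(z - 2) - (z + 1)/(z + 5) = (-z**2 + 3*z + 12)/(z**2 + 3*z - 10)
Denominator: (z + 2)/(z - 2) = (z + 2)/(z - 2)
Divide: ((-z**2 + 3*z + 12)/(z**2 + 3*z - 10)) · ((z - 2)/(z + 2)) = (-z**2 + 3*z + 12)/(z**2 + 7*z + 10)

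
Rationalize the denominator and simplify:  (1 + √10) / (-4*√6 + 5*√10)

Multiply numerator and denominator by 4*√6 + 5*√10.
Denominator becomes 154; numerator becomes 4*√6 + 5*√10 + 8*√15 + 50.

(4*√6 + 5*√10 + 8*√15 + 50)/154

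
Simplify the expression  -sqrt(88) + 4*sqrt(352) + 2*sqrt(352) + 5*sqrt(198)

sqrt(88) = 2*sqrt(22); 4*sqrt(352) = 16*sqrt(22); 2*sqrt(352) = 8*sqrt(22); 5*sqrt(198) = 15*sqrt(22)
Combine: (-2 + 16 + 8 + 15)·sqrt(22) = 37*sqrt(22)

37*sqrt(22)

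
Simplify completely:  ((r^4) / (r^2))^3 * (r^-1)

Inside the bracket: r^2
Raise to the power 3: r^6
Multiply by (r^-1): add exponents.

r^5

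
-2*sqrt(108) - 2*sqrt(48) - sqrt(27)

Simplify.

2*sqrt(108) = 12*sqrt(3); 2*sqrt(48) = 8*sqrt(3); sqrt(27) = 3*sqrt(3)
Combine: (-12 - 8 - 3)·sqrt(3) = -23*sqrt(3)

-23*sqrt(3)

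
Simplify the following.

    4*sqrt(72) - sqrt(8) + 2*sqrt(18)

28*sqrt(2)

4*sqrt(72) = 24*sqrt(2); sqrt(8) = 2*sqrt(2); 2*sqrt(18) = 6*sqrt(2)
Combine: (24 - 2 + 6)·sqrt(2) = 28*sqrt(2)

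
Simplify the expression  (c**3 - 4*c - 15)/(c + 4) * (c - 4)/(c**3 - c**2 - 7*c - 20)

(c - 3)/(c + 4)

Factor: c**3 - 4*c - 15 = (c - 3)*(c**2 + 3*c + 5);  c**3 - c**2 - 7*c - 20 = (c - 4)*(c**2 + 3*c + 5)
Cancel the common factors (c**2 + 3*c + 5), (c - 4).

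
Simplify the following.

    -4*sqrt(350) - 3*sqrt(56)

4*sqrt(350) = 20*sqrt(14); 3*sqrt(56) = 6*sqrt(14)
Combine: (-20 - 6)·sqrt(14) = -26*sqrt(14)

-26*sqrt(14)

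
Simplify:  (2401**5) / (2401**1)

7**16

2401**5 = 7**20; 2401**1 = 7**4
Combine exponents: 7**16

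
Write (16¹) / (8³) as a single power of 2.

2^(-5)

16¹ = 2^4; 8³ = 2^9
Combine exponents: 2^(-5)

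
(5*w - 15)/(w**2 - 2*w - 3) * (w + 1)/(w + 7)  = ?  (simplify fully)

5/(w + 7)

Factor: 5*w - 15 = 5*(w - 3);  w**2 - 2*w - 3 = (w - 3)*(w + 1)
Cancel the common factors (w + 1), (w - 3).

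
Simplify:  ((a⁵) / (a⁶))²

a^(-2)

Inside the bracket: (a^-1)
Raise to the power 2: (a^-2)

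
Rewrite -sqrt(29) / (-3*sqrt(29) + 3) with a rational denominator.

Multiply numerator and denominator by 3 + 3*sqrt(29).
Denominator becomes -252; numerator becomes -87 - 3*sqrt(29).

(sqrt(29) + 29)/84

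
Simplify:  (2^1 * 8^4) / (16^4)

2^1 = 2^1; 8^4 = 2^12; 16^4 = 2^16
Combine exponents: 2^(-3)

2^(-3)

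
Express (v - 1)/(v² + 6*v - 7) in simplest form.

Factor: v² + 6*v - 7 = (v + 7)·(v - 1)
Cancel the common factor (v - 1).

1/(v + 7)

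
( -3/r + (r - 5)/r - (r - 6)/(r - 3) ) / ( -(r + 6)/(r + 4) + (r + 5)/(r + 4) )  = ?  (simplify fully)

(5*r² - 4*r - 96)/(r² - 3*r)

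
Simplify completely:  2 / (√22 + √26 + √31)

Group as (√22 + √31) + √26; multiply by (√22 + √31) - √26, then rationalise the remaining surd.

(-8*√4433 + 34*√31 + 54*√26 + 70*√22)/1999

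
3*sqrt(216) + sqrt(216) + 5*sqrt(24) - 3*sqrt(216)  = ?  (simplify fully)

3*sqrt(216) = 18*sqrt(6); sqrt(216) = 6*sqrt(6); 5*sqrt(24) = 10*sqrt(6); 3*sqrt(216) = 18*sqrt(6)
Combine: (18 + 6 + 10 - 18)·sqrt(6) = 16*sqrt(6)

16*sqrt(6)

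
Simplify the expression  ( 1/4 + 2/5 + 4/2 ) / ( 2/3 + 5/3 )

Numerator: 1/4 + 2/5 + 4/2 = 53/20
Denominator: 2/3 + 5/3 = 7/3
Divide: (53/20) · (3/7) = 159/140

159/140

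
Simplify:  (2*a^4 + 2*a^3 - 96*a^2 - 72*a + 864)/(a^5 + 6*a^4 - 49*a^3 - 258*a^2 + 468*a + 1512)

(2*a + 8)/(a^2 + 9*a + 14)

Factor: 2*a^4 + 2*a^3 - 96*a^2 - 72*a + 864 = 2*(a - 3)*(a - 6)*(a + 4)*(a + 6);  a^5 + 6*a^4 - 49*a^3 - 258*a^2 + 468*a + 1512 = (a + 7)*(a + 6)*(a - 3)*(a - 6)*(a + 2)
Cancel the common factors (a + 6), (a - 6), (a - 3).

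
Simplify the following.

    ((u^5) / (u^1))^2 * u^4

Inside the bracket: u^4
Raise to the power 2: u^8
Multiply by u^4: add exponents.

u^12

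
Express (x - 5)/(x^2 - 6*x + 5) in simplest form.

1/(x - 1)

Factor: x^2 - 6*x + 5 = (x - 5)*(x - 1)
Cancel the common factor (x - 5).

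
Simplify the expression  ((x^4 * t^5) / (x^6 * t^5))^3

Inside the bracket: (x^-2)
Raise to the power 3: (x^-6)

x^(-6)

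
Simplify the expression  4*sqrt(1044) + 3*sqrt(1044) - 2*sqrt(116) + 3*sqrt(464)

50*sqrt(29)

4*sqrt(1044) = 24*sqrt(29); 3*sqrt(1044) = 18*sqrt(29); 2*sqrt(116) = 4*sqrt(29); 3*sqrt(464) = 12*sqrt(29)
Combine: (24 + 18 - 4 + 12)·sqrt(29) = 50*sqrt(29)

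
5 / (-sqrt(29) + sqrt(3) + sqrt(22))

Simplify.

Group as (sqrt(3) + sqrt(22)) - sqrt(29); multiply by (sqrt(3) + sqrt(22)) + sqrt(29), then rationalise the remaining surd.

(10*sqrt(29) + 25*sqrt(22) + 120*sqrt(3) + 5*sqrt(1914))/124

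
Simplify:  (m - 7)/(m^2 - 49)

Factor: m^2 - 49 = (m - 7)*(m + 7)
Cancel the common factor (m - 7).

1/(m + 7)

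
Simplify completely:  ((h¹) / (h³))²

h^(-4)

Inside the bracket: (h^-2)
Raise to the power 2: (h^-4)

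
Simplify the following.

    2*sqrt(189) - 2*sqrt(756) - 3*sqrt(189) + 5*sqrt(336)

5*sqrt(21)

2*sqrt(189) = 6*sqrt(21); 2*sqrt(756) = 12*sqrt(21); 3*sqrt(189) = 9*sqrt(21); 5*sqrt(336) = 20*sqrt(21)
Combine: (6 - 12 - 9 + 20)·sqrt(21) = 5*sqrt(21)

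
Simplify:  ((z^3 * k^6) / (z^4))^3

Inside the bracket: (z^-1) * k^6
Raise to the power 3: (z^-3) * k^18

k^18/z^3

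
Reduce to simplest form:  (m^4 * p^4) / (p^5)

m^4/p

Quotient: m^4 * (p^-1)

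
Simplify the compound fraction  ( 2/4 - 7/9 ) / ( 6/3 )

Numerator: 2/4 - 7/9 = -5/18
Denominator: 6/3 = 2
Divide: (-5/18) · (1/2) = -5/36

-5/36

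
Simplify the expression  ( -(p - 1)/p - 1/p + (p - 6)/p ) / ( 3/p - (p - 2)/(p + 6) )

(6*p + 36)/(p^2 - 5*p - 18)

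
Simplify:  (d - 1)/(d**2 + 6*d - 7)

Factor: d**2 + 6*d - 7 = (d + 7)*(d - 1)
Cancel the common factor (d - 1).

1/(d + 7)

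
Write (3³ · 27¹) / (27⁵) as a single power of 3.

3^(-9)

3³ = 3^3; 27¹ = 3^3; 27⁵ = 3^15
Combine exponents: 3^(-9)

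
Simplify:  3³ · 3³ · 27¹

3³ = 3^3; 3³ = 3^3; 27¹ = 3^3
Combine exponents: 3^9

3^9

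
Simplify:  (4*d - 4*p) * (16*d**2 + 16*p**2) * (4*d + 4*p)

Pair the conjugate factors: ((4*d)+(4*p))((4*d)-(4*p)) = 16*d**2 - 16*p**2, then repeat with the next factor.

256*d**4 - 256*p**4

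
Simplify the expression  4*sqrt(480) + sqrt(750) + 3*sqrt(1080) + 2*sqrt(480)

4*sqrt(480) = 16*sqrt(30); sqrt(750) = 5*sqrt(30); 3*sqrt(1080) = 18*sqrt(30); 2*sqrt(480) = 8*sqrt(30)
Combine: (16 + 5 + 18 + 8)·sqrt(30) = 47*sqrt(30)

47*sqrt(30)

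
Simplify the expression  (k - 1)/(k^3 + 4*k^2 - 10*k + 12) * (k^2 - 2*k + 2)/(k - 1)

Factor: k^3 + 4*k^2 - 10*k + 12 = (k + 6)*(k^2 - 2*k + 2)
Cancel the common factors (k^2 - 2*k + 2), (k - 1).

1/(k + 6)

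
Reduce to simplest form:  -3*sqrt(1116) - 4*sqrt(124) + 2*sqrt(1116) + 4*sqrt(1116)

10*sqrt(31)

3*sqrt(1116) = 18*sqrt(31); 4*sqrt(124) = 8*sqrt(31); 2*sqrt(1116) = 12*sqrt(31); 4*sqrt(1116) = 24*sqrt(31)
Combine: (-18 - 8 + 12 + 24)·sqrt(31) = 10*sqrt(31)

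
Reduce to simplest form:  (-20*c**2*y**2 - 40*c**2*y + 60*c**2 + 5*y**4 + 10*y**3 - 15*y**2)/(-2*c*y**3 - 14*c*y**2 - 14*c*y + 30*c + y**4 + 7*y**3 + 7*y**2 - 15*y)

Factor: -20*c**2*y**2 - 40*c**2*y + 60*c**2 + 5*y**4 + 10*y**3 - 15*y**2 = 5*(2*c + y)*(y + 3)*(y - 1)*(-2*c + y);  -2*c*y**3 - 14*c*y**2 - 14*c*y + 30*c + y**4 + 7*y**3 + 7*y**2 - 15*y = (y - 1)*(y + 3)*(-2*c + y)*(y + 5)
Cancel the common factors (-2*c + y), (y - 1), (y + 3).

(10*c + 5*y)/(y + 5)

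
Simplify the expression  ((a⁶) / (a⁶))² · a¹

Inside the bracket: 1
Raise to the power 2: 1
Multiply by a¹: add exponents.

a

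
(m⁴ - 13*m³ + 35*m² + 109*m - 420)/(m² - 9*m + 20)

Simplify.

Factor: m⁴ - 13*m³ + 35*m² + 109*m - 420 = (m + 3)·(m - 7)·(m - 5)·(m - 4);  m² - 9*m + 20 = (m - 5)·(m - 4)
Cancel the common factors (m - 5), (m - 4).

m² - 4*m - 21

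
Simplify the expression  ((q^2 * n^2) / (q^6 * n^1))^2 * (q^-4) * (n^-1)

n/q^12

Inside the bracket: (q^-4) * n^1
Raise to the power 2: (q^-8) * n^2
Multiply by (q^-4) * (n^-1): add exponents.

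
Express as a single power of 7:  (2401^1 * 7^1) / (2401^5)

7^(-15)

2401^1 = 7^4; 7^1 = 7^1; 2401^5 = 7^20
Combine exponents: 7^(-15)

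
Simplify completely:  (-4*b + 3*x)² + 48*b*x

Expand the square and combine the 48*b*x term.

(4*b + 3*x)²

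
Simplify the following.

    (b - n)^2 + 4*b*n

Expanding gives b^2 + 2*b*n + n^2, a perfect square.

(b + n)^2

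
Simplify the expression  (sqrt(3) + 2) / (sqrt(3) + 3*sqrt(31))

(-2*sqrt(3) - 3 + 3*sqrt(93) + 6*sqrt(31))/276

Multiply numerator and denominator by -3*sqrt(31) + sqrt(3).
Denominator becomes -276; numerator becomes -6*sqrt(31) - 3*sqrt(93) + 3 + 2*sqrt(3).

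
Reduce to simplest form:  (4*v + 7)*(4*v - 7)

Difference of squares with P = 4*v, Q = 7.

16*v^2 - 49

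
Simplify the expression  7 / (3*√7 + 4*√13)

(-21*√7 + 28*√13)/145

Multiply numerator and denominator by -3*√7 + 4*√13.
Denominator becomes 145; numerator becomes -21*√7 + 28*√13.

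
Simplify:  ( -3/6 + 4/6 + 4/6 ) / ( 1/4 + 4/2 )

10/27

Numerator: -3/6 + 4/6 + 4/6 = 5/6
Denominator: 1/4 + 4/2 = 9/4
Divide: (5/6) · (4/9) = 10/27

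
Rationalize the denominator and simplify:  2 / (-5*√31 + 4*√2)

Multiply numerator and denominator by 4*√2 + 5*√31.
Denominator becomes -743; numerator becomes 8*√2 + 10*√31.

(-10*√31 - 8*√2)/743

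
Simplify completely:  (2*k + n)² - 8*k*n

(2*k - n)²

Expanding gives 4*k² - 4*k*n + n², a perfect square.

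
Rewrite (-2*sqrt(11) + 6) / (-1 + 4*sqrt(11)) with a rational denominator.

(-82 + 22*sqrt(11))/175

Multiply numerator and denominator by -4*sqrt(11) - 1.
Denominator becomes -175; numerator becomes -22*sqrt(11) + 82.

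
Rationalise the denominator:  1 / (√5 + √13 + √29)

(-2*√1885 - 11*√29 + 21*√13 + 37*√5)/139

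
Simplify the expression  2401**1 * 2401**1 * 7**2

2401**1 = 7**4; 2401**1 = 7**4; 7**2 = 7**2
Combine exponents: 7**10

7**10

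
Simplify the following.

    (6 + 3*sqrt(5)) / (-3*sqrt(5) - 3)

Multiply numerator and denominator by -3 + 3*sqrt(5).
Denominator becomes -36; numerator becomes 9*sqrt(5) + 27.

(-3 - sqrt(5))/4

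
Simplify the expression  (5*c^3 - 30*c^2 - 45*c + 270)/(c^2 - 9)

Factor: 5*c^3 - 30*c^2 - 45*c + 270 = 5*(c + 3)*(c - 3)*(c - 6);  c^2 - 9 = (c - 3)*(c + 3)
Cancel the common factors (c + 3), (c - 3).

5*c - 30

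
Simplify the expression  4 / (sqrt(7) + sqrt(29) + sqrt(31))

(-8*sqrt(6293) + 20*sqrt(31) + 36*sqrt(29) + 212*sqrt(7))/787

Group as (sqrt(7) + sqrt(31)) + sqrt(29); multiply by (sqrt(7) + sqrt(31)) - sqrt(29), then rationalise the remaining surd.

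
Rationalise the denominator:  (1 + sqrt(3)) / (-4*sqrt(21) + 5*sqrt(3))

(-12*sqrt(7) - 4*sqrt(21) - 15 - 5*sqrt(3))/261

Multiply numerator and denominator by 5*sqrt(3) + 4*sqrt(21).
Denominator becomes -261; numerator becomes 5*sqrt(3) + 15 + 4*sqrt(21) + 12*sqrt(7).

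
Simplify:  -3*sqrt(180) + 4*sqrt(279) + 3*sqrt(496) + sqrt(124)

-18*sqrt(5) + 26*sqrt(31)

3*sqrt(180) = 18*sqrt(5); 4*sqrt(279) = 12*sqrt(31); 3*sqrt(496) = 12*sqrt(31); sqrt(124) = 2*sqrt(31)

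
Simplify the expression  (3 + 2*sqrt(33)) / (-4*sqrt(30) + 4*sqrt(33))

Multiply numerator and denominator by 4*sqrt(30) + 4*sqrt(33).
Denominator becomes 48; numerator becomes 12*sqrt(30) + 12*sqrt(33) + 24*sqrt(110) + 264.

(sqrt(30) + sqrt(33) + 2*sqrt(110) + 22)/4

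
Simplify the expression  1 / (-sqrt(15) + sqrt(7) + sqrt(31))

(-23*sqrt(15) - 9*sqrt(31) + 39*sqrt(7) + 2*sqrt(3255))/339

Group as (sqrt(7) + sqrt(31)) - sqrt(15); multiply by (sqrt(7) + sqrt(31)) + sqrt(15), then rationalise the remaining surd.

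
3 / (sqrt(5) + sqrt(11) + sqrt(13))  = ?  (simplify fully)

(-6*sqrt(715) + 9*sqrt(13) + 21*sqrt(11) + 57*sqrt(5))/211

Group as (sqrt(5) + sqrt(11)) + sqrt(13); multiply by (sqrt(5) + sqrt(11)) - sqrt(13), then rationalise the remaining surd.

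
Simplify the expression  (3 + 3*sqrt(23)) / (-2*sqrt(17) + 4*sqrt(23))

Multiply numerator and denominator by 2*sqrt(17) + 4*sqrt(23).
Denominator becomes 300; numerator becomes 6*sqrt(17) + 12*sqrt(23) + 6*sqrt(391) + 276.

(sqrt(17) + 2*sqrt(23) + sqrt(391) + 46)/50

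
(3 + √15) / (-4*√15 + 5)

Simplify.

Multiply numerator and denominator by 5 + 4*√15.
Denominator becomes -215; numerator becomes 17*√15 + 75.

(-75 - 17*√15)/215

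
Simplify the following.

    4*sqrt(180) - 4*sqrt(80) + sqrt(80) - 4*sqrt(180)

4*sqrt(180) = 24*sqrt(5); 4*sqrt(80) = 16*sqrt(5); sqrt(80) = 4*sqrt(5); 4*sqrt(180) = 24*sqrt(5)
Combine: (24 - 16 + 4 - 24)·sqrt(5) = -12*sqrt(5)

-12*sqrt(5)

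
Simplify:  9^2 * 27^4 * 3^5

9^2 = 3^4; 27^4 = 3^12; 3^5 = 3^5
Combine exponents: 3^21

3^21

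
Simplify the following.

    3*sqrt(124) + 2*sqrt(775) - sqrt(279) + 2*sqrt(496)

21*sqrt(31)

3*sqrt(124) = 6*sqrt(31); 2*sqrt(775) = 10*sqrt(31); sqrt(279) = 3*sqrt(31); 2*sqrt(496) = 8*sqrt(31)
Combine: (6 + 10 - 3 + 8)·sqrt(31) = 21*sqrt(31)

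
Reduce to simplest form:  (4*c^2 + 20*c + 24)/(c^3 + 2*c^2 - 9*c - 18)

Factor: 4*c^2 + 20*c + 24 = 4*(c + 3)*(c + 2);  c^3 + 2*c^2 - 9*c - 18 = (c - 3)*(c + 3)*(c + 2)
Cancel the common factors (c + 2), (c + 3).

4/(c - 3)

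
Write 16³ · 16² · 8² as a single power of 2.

16³ = 2^12; 16² = 2^8; 8² = 2^6
Combine exponents: 2^26

2^26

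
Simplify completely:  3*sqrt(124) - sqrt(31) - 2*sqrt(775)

-5*sqrt(31)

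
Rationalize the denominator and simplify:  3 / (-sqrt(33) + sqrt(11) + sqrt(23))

(-sqrt(33) + 21*sqrt(23) + 45*sqrt(11) + 22*sqrt(69))/337

Group as (sqrt(11) + sqrt(23)) - sqrt(33); multiply by (sqrt(11) + sqrt(23)) + sqrt(33), then rationalise the remaining surd.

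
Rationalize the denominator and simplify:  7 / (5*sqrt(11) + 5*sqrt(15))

Multiply numerator and denominator by -5*sqrt(15) + 5*sqrt(11).
Denominator becomes -100; numerator becomes -35*sqrt(15) + 35*sqrt(11).

(-7*sqrt(11) + 7*sqrt(15))/20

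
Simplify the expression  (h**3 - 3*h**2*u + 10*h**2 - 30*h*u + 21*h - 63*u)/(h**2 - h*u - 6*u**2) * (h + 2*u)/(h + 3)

h + 7

Factor: h**3 - 3*h**2*u + 10*h**2 - 30*h*u + 21*h - 63*u = (h - 3*u)*(h + 3)*(h + 7);  h**2 - h*u - 6*u**2 = (h - 3*u)*(h + 2*u)
Cancel the common factors (h + 3), (h - 3*u), (h + 2*u).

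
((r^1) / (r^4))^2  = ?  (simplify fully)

Inside the bracket: (r^-3)
Raise to the power 2: (r^-6)

r^(-6)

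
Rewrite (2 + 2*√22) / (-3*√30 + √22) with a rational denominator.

Multiply numerator and denominator by √22 + 3*√30.
Denominator becomes -248; numerator becomes 2*√22 + 6*√30 + 44 + 12*√165.

(-6*√165 - 22 - 3*√30 - √22)/124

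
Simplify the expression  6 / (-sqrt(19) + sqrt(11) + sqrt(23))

(-90*sqrt(19) + 42*sqrt(23) + 186*sqrt(11) + 12*sqrt(4807))/787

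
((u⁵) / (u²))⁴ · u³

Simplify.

u^15

Inside the bracket: u³
Raise to the power 4: u^12
Multiply by u³: add exponents.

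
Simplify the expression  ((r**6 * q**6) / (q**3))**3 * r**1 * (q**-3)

Inside the bracket: r**6 * q**3
Raise to the power 3: r**18 * q**9
Multiply by r**1 * (q**-3): add exponents.

q**6*r**19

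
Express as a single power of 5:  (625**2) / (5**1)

625**2 = 5**8; 5**1 = 5**1
Combine exponents: 5**7

5**7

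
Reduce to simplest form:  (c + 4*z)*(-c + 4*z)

Product of conjugates: (P+Q)(P-Q) = P^2 - Q^2.

-c^2 + 16*z^2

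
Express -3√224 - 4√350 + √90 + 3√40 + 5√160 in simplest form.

3√224 = 12*√14; 4√350 = 20*√14; √90 = 3*√10; 3√40 = 6*√10; 5√160 = 20*√10

-32*√14 + 29*√10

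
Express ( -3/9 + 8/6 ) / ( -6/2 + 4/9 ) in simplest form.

-9/23

Numerator: -3/9 + 8/6 = 1
Denominator: -6/2 + 4/9 = -23/9
Divide: (1) · (-9/23) = -9/23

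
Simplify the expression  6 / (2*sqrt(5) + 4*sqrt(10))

(-3*sqrt(5) + 6*sqrt(10))/35

Multiply numerator and denominator by -2*sqrt(5) + 4*sqrt(10).
Denominator becomes 140; numerator becomes -12*sqrt(5) + 24*sqrt(10).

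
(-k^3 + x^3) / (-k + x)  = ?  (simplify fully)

Factor as (a-b)(a^2+ab+b^2) with a=x, b=k.

k^2 + k*x + x^2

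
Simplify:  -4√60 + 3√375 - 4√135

4√60 = 8*√15; 3√375 = 15*√15; 4√135 = 12*√15
Combine: (-8 + 15 - 12)·√15 = -5*√15

-5*√15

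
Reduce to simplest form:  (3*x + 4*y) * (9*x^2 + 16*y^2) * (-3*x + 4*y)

-81*x^4 + 256*y^4

((4*y)+(3*x))((4*y)-(3*x)) = -9*x^2 + 16*y^2; continue pairing.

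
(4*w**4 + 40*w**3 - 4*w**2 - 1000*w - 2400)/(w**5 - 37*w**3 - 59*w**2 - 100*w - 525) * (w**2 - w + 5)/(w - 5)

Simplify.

Factor: 4*w**4 + 40*w**3 - 4*w**2 - 1000*w - 2400 = 4*(w + 5)*(w + 6)*(w + 4)*(w - 5);  w**5 - 37*w**3 - 59*w**2 - 100*w - 525 = (w - 7)*(w + 3)*(w + 5)*(w**2 - w + 5)
Cancel the common factors (w**2 - w + 5), (w + 5), (w - 5).

(4*w**2 + 40*w + 96)/(w**2 - 4*w - 21)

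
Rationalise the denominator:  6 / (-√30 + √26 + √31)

Group as (√26 + √31) - √30; multiply by (√26 + √31) + √30, then rationalise the remaining surd.

(-162*√30 + 150*√31 + 210*√26 + 24*√6045)/2495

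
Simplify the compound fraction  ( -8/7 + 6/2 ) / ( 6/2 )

Numerator: -8/7 + 6/2 = 13/7
Denominator: 6/2 = 3
Divide: (13/7) · (1/3) = 13/21

13/21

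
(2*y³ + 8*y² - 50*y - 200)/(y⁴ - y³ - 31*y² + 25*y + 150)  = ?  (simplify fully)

Factor: 2*y³ + 8*y² - 50*y - 200 = 2·(y + 4)·(y + 5)·(y - 5);  y⁴ - y³ - 31*y² + 25*y + 150 = (y - 3)·(y - 5)·(y + 5)·(y + 2)
Cancel the common factors (y - 5), (y + 5).

(2*y + 8)/(y² - y - 6)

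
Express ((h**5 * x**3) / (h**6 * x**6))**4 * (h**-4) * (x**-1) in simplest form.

Inside the bracket: (h**-1) * (x**-3)
Raise to the power 4: (h**-4) * (x**-12)
Multiply by (h**-4) * (x**-1): add exponents.

1/(h**8*x**13)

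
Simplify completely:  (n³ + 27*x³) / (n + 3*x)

n² - 3*n*x + 9*x²

Apply the sum-of-cubes factorisation and cancel (n + 3*x).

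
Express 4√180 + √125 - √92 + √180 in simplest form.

4√180 = 24*√5; √125 = 5*√5; √92 = 2*√23; √180 = 6*√5

-2*√23 + 35*√5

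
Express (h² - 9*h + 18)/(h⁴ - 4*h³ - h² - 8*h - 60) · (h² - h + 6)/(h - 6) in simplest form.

(h - 3)/(h² - 3*h - 10)

Factor: h² - 9*h + 18 = (h - 3)·(h - 6);  h⁴ - 4*h³ - h² - 8*h - 60 = (h + 2)·(h² - h + 6)·(h - 5)
Cancel the common factors (h² - h + 6), (h - 6).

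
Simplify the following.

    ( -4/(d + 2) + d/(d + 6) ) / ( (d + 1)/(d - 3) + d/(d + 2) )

(d³ - 5*d² - 18*d + 72)/(2*d³ + 12*d² + 2*d + 12)

Numerator: -4/(d + 2) + d/(d + 6) = (d² - 2*d - 24)/(d² + 8*d + 12)
Denominator: (d + 1)/(d - 3) + d/(d + 2) = (2*d² + 2)/(d² - d - 6)
Divide: ((d² - 2*d - 24)/(d² + 8*d + 12)) · ((d² - d - 6)/(2*d² + 2)) = (d³ - 5*d² - 18*d + 72)/(2*d³ + 12*d² + 2*d + 12)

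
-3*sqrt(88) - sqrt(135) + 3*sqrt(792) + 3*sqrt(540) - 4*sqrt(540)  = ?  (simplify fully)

3*sqrt(88) = 6*sqrt(22); sqrt(135) = 3*sqrt(15); 3*sqrt(792) = 18*sqrt(22); 3*sqrt(540) = 18*sqrt(15); 4*sqrt(540) = 24*sqrt(15)

-9*sqrt(15) + 12*sqrt(22)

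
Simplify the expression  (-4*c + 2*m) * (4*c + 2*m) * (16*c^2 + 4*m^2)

((2*m)+(4*c))((2*m)-(4*c)) = -16*c^2 + 4*m^2; continue pairing.

-256*c^4 + 16*m^4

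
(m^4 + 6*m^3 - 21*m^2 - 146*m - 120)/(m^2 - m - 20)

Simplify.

m^2 + 7*m + 6

Factor: m^4 + 6*m^3 - 21*m^2 - 146*m - 120 = (m + 4)*(m + 1)*(m + 6)*(m - 5);  m^2 - m - 20 = (m + 4)*(m - 5)
Cancel the common factors (m - 5), (m + 4).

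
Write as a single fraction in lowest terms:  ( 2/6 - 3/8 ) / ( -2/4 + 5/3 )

-1/28

Numerator: 2/6 - 3/8 = -1/24
Denominator: -2/4 + 5/3 = 7/6
Divide: (-1/24) · (6/7) = -1/28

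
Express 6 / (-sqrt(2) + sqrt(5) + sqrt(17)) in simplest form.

Group as (sqrt(5) + sqrt(17)) - sqrt(2); multiply by (sqrt(5) + sqrt(17)) + sqrt(2), then rationalise the remaining surd.

(-7*sqrt(5) - sqrt(170) + 10*sqrt(2) + 5*sqrt(17))/5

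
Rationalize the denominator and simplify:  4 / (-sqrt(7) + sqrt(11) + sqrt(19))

Group as (sqrt(11) + sqrt(19)) - sqrt(7); multiply by (sqrt(11) + sqrt(19)) + sqrt(7), then rationalise the remaining surd.

(-92*sqrt(7) - 4*sqrt(19) + 60*sqrt(11) + 8*sqrt(1463))/307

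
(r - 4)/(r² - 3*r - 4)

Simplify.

Factor: r² - 3*r - 4 = (r + 1)·(r - 4)
Cancel the common factor (r - 4).

1/(r + 1)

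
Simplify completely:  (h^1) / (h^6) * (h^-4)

Quotient: (h^-5)
Multiply by (h^-4): add exponents.

h^(-9)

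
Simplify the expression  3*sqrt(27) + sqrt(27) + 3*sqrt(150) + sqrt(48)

16*sqrt(3) + 15*sqrt(6)

3*sqrt(27) = 9*sqrt(3); sqrt(27) = 3*sqrt(3); 3*sqrt(150) = 15*sqrt(6); sqrt(48) = 4*sqrt(3)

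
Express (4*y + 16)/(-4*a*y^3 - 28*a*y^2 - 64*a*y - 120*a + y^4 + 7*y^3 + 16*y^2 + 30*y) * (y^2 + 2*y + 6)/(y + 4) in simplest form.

Factor: 4*y + 16 = 4*(y + 4);  -4*a*y^3 - 28*a*y^2 - 64*a*y - 120*a + y^4 + 7*y^3 + 16*y^2 + 30*y = (y^2 + 2*y + 6)*(-4*a + y)*(y + 5)
Cancel the common factors (y^2 + 2*y + 6), (y + 4).

4/(-4*a*y - 20*a + y^2 + 5*y)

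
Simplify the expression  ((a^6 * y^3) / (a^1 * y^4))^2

a^10/y^2

Inside the bracket: a^5 * (y^-1)
Raise to the power 2: a^10 * (y^-2)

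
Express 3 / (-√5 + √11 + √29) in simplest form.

Group as (√11 + √29) - √5; multiply by (√11 + √29) + √5, then rationalise the remaining surd.

(-35*√5 - 13*√29 + 23*√11 + 2*√1595)/17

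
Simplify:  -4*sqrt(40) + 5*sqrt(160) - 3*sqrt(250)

4*sqrt(40) = 8*sqrt(10); 5*sqrt(160) = 20*sqrt(10); 3*sqrt(250) = 15*sqrt(10)
Combine: (-8 + 20 - 15)·sqrt(10) = -3*sqrt(10)

-3*sqrt(10)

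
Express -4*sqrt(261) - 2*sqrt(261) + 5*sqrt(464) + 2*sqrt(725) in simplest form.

4*sqrt(261) = 12*sqrt(29); 2*sqrt(261) = 6*sqrt(29); 5*sqrt(464) = 20*sqrt(29); 2*sqrt(725) = 10*sqrt(29)
Combine: (-12 - 6 + 20 + 10)·sqrt(29) = 12*sqrt(29)

12*sqrt(29)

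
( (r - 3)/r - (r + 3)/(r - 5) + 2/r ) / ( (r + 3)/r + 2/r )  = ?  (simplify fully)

Numerator: (r - 3)/r - (r + 3)/(r - 5) + 2/r = (-9*r + 5)/(r**2 - 5*r)
Denominator: (r + 3)/r + 2/r = (r + 5)/r
Divide: ((-9*r + 5)/(r**2 - 5*r)) · (r/(r + 5)) = (-9*r + 5)/(r**2 - 25)

(-9*r + 5)/(r**2 - 25)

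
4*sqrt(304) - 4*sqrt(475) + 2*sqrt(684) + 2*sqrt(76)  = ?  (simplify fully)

12*sqrt(19)

4*sqrt(304) = 16*sqrt(19); 4*sqrt(475) = 20*sqrt(19); 2*sqrt(684) = 12*sqrt(19); 2*sqrt(76) = 4*sqrt(19)
Combine: (16 - 20 + 12 + 4)·sqrt(19) = 12*sqrt(19)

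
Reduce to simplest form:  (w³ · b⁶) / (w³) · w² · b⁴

Quotient: b⁶
Multiply by w² · b⁴: add exponents.

b^10*w²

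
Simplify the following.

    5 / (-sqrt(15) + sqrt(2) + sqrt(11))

(5*sqrt(15) + 15*sqrt(11) + 60*sqrt(2) + 5*sqrt(330))/42

Group as (sqrt(2) + sqrt(11)) - sqrt(15); multiply by (sqrt(2) + sqrt(11)) + sqrt(15), then rationalise the remaining surd.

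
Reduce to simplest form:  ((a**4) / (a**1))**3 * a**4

a**13

Inside the bracket: a**3
Raise to the power 3: a**9
Multiply by a**4: add exponents.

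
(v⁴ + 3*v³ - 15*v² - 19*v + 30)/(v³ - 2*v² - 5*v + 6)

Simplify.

Factor: v⁴ + 3*v³ - 15*v² - 19*v + 30 = (v + 5)·(v + 2)·(v - 1)·(v - 3);  v³ - 2*v² - 5*v + 6 = (v - 1)·(v + 2)·(v - 3)
Cancel the common factors (v - 3), (v + 2), (v - 1).

v + 5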